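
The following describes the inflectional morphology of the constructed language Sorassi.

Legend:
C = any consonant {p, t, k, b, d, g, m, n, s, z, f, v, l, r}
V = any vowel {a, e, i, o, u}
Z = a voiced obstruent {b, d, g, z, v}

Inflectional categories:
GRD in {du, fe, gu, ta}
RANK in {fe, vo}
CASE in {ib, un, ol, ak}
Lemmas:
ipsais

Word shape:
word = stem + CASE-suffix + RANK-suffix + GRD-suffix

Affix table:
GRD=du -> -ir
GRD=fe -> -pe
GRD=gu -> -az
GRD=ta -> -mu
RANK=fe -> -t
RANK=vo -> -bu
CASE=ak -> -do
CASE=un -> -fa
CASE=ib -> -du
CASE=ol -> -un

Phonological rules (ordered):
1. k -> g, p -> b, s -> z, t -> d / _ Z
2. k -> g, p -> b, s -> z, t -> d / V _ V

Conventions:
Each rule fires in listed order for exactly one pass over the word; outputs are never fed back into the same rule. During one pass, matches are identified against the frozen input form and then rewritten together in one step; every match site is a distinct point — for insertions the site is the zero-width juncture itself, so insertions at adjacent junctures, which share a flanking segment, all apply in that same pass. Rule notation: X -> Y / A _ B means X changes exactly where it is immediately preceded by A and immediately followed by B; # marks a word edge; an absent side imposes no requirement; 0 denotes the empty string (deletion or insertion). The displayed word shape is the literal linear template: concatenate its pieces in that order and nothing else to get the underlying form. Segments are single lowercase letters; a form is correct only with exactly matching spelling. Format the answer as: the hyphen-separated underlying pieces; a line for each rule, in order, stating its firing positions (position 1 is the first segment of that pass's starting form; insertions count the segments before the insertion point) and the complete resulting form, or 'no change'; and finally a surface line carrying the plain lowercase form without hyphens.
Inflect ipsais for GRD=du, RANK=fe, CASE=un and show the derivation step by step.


underlying: ipsais-fa-t-ir
1. k -> g, p -> b, s -> z, t -> d / _ Z: no change
2. k -> g, p -> b, s -> z, t -> d / V _ V: fires at position(s) 9: ipsaisfadir
surface: ipsaisfadir


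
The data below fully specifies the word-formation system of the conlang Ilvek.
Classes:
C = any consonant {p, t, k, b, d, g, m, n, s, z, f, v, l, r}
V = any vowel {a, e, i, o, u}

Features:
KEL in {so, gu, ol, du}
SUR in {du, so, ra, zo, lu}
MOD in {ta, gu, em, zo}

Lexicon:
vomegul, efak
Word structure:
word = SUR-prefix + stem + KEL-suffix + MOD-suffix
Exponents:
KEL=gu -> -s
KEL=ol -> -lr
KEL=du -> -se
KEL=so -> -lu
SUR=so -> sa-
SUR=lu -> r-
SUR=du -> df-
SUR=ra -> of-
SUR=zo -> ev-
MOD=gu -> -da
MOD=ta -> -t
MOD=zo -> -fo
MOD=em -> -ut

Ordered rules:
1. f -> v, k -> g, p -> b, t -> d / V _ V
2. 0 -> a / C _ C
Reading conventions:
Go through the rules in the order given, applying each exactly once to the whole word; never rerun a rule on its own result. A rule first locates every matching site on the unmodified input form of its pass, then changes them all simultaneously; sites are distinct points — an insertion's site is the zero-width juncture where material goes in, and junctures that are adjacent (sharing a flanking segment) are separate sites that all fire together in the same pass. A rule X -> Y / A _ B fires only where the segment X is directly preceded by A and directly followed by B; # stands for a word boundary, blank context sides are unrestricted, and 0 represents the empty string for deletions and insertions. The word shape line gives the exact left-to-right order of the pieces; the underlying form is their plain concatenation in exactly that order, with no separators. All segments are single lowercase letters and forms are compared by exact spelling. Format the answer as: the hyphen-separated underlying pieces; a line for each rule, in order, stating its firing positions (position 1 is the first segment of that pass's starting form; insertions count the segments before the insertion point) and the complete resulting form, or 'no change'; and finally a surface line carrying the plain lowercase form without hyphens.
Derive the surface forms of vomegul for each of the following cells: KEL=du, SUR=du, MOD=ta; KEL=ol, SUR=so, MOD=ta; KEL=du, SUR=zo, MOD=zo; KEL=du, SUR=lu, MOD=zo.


cell KEL=du, SUR=du, MOD=ta:
underlying: df-vomegul-se-t
1. f -> v, k -> g, p -> b, t -> d / V _ V: no change
2. 0 -> a / C _ C: inserts after position(s) 1, 2, 9: dafavomegulaset
surface: dafavomegulaset

cell KEL=ol, SUR=so, MOD=ta:
underlying: sa-vomegul-lr-t
1. f -> v, k -> g, p -> b, t -> d / V _ V: no change
2. 0 -> a / C _ C: inserts after position(s) 9, 10, 11: savomegulalarat
surface: savomegulalarat

cell KEL=du, SUR=zo, MOD=zo:
underlying: ev-vomegul-se-fo
1. f -> v, k -> g, p -> b, t -> d / V _ V: fires at position(s) 12: evvomegulsevo
2. 0 -> a / C _ C: inserts after position(s) 2, 9: evavomegulasevo
surface: evavomegulasevo

cell KEL=du, SUR=lu, MOD=zo:
underlying: r-vomegul-se-fo
1. f -> v, k -> g, p -> b, t -> d / V _ V: fires at position(s) 11: rvomegulsevo
2. 0 -> a / C _ C: inserts after position(s) 1, 8: ravomegulasevo
surface: ravomegulasevo


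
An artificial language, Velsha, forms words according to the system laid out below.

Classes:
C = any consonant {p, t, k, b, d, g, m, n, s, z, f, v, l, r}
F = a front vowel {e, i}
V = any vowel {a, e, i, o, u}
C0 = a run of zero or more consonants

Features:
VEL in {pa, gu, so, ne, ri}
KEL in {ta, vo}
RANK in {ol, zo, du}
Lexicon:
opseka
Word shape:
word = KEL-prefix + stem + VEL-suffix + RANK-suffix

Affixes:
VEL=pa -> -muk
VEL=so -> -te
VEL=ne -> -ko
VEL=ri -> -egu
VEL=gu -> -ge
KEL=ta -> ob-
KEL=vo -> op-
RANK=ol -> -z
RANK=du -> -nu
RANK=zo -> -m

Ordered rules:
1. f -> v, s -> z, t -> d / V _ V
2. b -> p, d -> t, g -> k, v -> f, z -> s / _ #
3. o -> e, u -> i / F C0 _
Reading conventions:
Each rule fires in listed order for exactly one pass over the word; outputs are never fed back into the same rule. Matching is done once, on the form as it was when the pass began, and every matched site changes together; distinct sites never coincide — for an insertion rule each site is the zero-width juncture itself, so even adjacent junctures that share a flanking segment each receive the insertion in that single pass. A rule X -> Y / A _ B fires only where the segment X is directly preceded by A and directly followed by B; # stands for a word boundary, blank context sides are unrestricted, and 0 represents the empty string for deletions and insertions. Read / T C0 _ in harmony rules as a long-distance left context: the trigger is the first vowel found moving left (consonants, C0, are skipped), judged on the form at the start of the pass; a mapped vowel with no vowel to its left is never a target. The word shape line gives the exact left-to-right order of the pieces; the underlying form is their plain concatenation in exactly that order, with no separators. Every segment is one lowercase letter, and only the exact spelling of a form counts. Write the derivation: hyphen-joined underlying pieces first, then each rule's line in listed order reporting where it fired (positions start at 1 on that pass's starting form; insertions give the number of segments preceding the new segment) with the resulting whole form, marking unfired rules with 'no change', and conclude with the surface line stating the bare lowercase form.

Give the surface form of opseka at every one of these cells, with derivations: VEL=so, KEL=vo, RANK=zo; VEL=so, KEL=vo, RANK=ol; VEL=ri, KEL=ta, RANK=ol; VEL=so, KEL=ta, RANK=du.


cell VEL=so, KEL=vo, RANK=zo:
underlying: op-opseka-te-m
1. f -> v, s -> z, t -> d / V _ V: fires at position(s) 9: opopsekadem
2. b -> p, d -> t, g -> k, v -> f, z -> s / _ #: no change
3. o -> e, u -> i / F C0 _: no change
surface: opopsekadem

cell VEL=so, KEL=vo, RANK=ol:
underlying: op-opseka-te-z
1. f -> v, s -> z, t -> d / V _ V: fires at position(s) 9: opopsekadez
2. b -> p, d -> t, g -> k, v -> f, z -> s / _ #: fires at position(s) 11: opopsekades
3. o -> e, u -> i / F C0 _: no change
surface: opopsekades

cell VEL=ri, KEL=ta, RANK=ol:
underlying: ob-opseka-egu-z
1. f -> v, s -> z, t -> d / V _ V: no change
2. b -> p, d -> t, g -> k, v -> f, z -> s / _ #: fires at position(s) 12: obopsekaegus
3. o -> e, u -> i / F C0 _: fires at position(s) 11: obopsekaegis
surface: obopsekaegis

cell VEL=so, KEL=ta, RANK=du:
underlying: ob-opseka-te-nu
1. f -> v, s -> z, t -> d / V _ V: fires at position(s) 9: obopsekadenu
2. b -> p, d -> t, g -> k, v -> f, z -> s / _ #: no change
3. o -> e, u -> i / F C0 _: fires at position(s) 12: obopsekadeni
surface: obopsekadeni


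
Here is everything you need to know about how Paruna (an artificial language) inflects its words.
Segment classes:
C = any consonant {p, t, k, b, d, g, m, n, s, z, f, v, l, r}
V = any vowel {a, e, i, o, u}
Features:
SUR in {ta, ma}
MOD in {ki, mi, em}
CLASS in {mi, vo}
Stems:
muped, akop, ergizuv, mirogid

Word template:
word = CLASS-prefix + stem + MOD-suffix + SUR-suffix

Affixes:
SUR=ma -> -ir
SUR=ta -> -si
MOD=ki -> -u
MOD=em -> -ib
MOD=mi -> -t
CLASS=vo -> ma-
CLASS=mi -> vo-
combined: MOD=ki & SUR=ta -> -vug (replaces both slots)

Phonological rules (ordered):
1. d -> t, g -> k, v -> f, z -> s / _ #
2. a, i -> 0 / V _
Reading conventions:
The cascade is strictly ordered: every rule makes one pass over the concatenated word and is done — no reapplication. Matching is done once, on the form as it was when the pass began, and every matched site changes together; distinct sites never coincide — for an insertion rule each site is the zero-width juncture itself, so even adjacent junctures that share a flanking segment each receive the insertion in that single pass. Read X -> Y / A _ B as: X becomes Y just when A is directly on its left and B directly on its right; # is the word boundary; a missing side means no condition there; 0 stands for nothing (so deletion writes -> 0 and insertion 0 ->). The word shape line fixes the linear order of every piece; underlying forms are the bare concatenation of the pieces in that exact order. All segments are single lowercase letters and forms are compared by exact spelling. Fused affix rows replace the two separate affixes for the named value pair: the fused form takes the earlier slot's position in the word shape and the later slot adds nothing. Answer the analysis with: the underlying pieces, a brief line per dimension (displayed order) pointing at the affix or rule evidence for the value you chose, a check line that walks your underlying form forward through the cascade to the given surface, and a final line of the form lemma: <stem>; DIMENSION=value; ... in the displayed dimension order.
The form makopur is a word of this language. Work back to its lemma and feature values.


underlying: ma-akop-u-ir
SUR=ma - signalled by the affix -ir
MOD=ki - signalled by the affix -u
CLASS=vo - signalled by the affix ma-
check: maakopuir -> maakopuir -> makopur
lemma: akop; SUR=ma; MOD=ki; CLASS=vo


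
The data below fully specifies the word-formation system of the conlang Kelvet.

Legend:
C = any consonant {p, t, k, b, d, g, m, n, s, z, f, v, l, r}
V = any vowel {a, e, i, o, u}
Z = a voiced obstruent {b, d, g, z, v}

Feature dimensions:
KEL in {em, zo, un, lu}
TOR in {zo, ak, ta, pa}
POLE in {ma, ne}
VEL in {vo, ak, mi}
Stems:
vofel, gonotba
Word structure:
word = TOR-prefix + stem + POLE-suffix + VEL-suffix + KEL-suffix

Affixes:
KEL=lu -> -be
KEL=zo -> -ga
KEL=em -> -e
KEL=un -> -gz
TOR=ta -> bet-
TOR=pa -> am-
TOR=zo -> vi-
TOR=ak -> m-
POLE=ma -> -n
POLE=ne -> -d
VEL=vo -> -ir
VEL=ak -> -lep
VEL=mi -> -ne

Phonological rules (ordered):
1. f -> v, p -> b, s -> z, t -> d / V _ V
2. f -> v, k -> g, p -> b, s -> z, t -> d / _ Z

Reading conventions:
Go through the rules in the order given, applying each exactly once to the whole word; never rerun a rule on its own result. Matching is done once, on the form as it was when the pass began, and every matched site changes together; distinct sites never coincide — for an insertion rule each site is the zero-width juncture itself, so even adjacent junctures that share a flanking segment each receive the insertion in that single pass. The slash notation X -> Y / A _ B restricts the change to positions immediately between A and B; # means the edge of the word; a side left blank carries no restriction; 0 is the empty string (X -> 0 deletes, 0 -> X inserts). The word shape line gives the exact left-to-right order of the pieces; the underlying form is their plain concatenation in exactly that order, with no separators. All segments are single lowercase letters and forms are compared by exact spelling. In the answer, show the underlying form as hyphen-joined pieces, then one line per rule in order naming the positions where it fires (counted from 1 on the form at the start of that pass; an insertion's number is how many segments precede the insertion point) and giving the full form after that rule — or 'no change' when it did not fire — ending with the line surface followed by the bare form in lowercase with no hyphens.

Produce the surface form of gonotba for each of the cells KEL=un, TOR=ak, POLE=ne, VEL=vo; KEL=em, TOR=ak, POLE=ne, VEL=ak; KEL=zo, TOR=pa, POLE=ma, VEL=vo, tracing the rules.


cell KEL=un, TOR=ak, POLE=ne, VEL=vo:
underlying: m-gonotba-d-ir-gz
1. f -> v, p -> b, s -> z, t -> d / V _ V: no change
2. f -> v, k -> g, p -> b, s -> z, t -> d / _ Z: fires at position(s) 6: mgonodbadirgz
surface: mgonodbadirgz

cell KEL=em, TOR=ak, POLE=ne, VEL=ak:
underlying: m-gonotba-d-lep-e
1. f -> v, p -> b, s -> z, t -> d / V _ V: fires at position(s) 12: mgonotbadlebe
2. f -> v, k -> g, p -> b, s -> z, t -> d / _ Z: fires at position(s) 6: mgonodbadlebe
surface: mgonodbadlebe

cell KEL=zo, TOR=pa, POLE=ma, VEL=vo:
underlying: am-gonotba-n-ir-ga
1. f -> v, p -> b, s -> z, t -> d / V _ V: no change
2. f -> v, k -> g, p -> b, s -> z, t -> d / _ Z: fires at position(s) 7: amgonodbanirga
surface: amgonodbanirga


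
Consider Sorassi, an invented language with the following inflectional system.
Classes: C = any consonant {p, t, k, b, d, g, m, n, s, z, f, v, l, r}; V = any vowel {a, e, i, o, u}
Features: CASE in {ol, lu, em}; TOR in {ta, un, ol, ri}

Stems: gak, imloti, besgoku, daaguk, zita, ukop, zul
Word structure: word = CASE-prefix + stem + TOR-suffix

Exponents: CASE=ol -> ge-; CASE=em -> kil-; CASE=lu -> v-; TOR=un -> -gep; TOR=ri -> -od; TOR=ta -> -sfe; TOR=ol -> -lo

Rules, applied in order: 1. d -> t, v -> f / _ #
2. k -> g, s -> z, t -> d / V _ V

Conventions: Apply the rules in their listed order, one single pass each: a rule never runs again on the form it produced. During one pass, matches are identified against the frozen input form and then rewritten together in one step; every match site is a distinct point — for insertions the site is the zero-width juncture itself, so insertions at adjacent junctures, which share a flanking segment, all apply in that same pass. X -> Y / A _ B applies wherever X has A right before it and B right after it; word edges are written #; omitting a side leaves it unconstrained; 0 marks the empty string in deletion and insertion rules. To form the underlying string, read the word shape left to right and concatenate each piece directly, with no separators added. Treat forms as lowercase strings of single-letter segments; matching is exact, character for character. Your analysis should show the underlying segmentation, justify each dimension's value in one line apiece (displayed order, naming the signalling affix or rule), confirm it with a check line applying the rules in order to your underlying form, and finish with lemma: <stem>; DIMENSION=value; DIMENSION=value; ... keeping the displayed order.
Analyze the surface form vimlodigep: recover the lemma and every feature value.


underlying: v-imloti-gep
CASE=lu - signalled by the affix v-
TOR=un - signalled by the affix -gep
check: vimlotigep -> vimlotigep -> vimlodigep
lemma: imloti; CASE=lu; TOR=un


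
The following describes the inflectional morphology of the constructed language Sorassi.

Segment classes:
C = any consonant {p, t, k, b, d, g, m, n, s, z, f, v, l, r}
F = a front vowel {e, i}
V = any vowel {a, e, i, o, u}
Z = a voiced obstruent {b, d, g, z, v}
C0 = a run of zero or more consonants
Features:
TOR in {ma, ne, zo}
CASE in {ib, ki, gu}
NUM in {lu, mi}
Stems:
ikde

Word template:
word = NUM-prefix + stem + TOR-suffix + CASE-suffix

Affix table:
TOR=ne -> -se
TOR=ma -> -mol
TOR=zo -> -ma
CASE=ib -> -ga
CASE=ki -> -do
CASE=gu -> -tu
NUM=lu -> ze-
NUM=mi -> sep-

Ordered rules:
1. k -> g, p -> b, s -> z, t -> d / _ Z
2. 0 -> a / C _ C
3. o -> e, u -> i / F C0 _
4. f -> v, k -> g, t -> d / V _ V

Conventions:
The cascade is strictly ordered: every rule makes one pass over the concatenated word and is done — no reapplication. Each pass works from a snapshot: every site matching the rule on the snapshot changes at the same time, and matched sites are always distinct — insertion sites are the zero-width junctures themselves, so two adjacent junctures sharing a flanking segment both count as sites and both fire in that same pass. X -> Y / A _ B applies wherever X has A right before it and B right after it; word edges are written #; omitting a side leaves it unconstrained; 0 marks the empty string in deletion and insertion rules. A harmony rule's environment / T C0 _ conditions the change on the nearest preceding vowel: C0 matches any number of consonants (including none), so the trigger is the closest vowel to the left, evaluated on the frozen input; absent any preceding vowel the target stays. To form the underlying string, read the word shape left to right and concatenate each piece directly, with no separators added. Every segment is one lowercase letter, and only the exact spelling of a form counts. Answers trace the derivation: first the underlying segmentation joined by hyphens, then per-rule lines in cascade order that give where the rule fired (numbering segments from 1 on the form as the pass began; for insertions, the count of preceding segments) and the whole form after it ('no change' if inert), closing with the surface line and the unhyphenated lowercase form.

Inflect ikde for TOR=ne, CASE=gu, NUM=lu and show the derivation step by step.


underlying: ze-ikde-se-tu
1. k -> g, p -> b, s -> z, t -> d / _ Z: fires at position(s) 4: zeigdesetu
2. 0 -> a / C _ C: inserts after position(s) 4: zeigadesetu
3. o -> e, u -> i / F C0 _: fires at position(s) 11: zeigadeseti
4. f -> v, k -> g, t -> d / V _ V: fires at position(s) 10: zeigadesedi
surface: zeigadesedi


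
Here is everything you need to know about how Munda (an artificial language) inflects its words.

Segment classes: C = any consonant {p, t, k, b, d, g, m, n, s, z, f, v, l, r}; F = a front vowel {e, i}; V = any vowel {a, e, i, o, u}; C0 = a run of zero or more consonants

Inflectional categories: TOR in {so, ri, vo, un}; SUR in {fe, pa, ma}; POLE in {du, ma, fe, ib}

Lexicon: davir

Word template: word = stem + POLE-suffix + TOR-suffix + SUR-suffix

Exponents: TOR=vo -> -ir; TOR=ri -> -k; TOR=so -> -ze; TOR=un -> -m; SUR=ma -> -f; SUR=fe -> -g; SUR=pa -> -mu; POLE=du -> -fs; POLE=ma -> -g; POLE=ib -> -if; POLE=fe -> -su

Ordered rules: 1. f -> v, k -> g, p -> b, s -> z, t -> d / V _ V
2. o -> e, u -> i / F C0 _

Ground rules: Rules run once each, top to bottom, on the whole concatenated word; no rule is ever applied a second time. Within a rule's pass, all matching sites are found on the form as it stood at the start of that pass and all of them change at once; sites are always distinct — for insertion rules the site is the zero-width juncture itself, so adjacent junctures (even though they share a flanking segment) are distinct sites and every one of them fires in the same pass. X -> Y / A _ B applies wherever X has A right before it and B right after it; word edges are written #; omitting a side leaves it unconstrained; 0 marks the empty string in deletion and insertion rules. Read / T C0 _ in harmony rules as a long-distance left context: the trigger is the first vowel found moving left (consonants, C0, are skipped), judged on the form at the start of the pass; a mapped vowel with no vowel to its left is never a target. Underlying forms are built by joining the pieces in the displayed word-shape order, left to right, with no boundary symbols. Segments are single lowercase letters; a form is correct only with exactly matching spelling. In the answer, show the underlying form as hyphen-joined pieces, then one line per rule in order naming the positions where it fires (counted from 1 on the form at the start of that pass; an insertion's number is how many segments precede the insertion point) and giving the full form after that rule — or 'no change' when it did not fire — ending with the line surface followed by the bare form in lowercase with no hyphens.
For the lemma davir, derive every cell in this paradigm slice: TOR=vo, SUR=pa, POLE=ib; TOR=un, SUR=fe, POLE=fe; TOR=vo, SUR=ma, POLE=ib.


cell TOR=vo, SUR=pa, POLE=ib:
underlying: davir-if-ir-mu
1. f -> v, k -> g, p -> b, s -> z, t -> d / V _ V: fires at position(s) 7: davirivirmu
2. o -> e, u -> i / F C0 _: fires at position(s) 11: davirivirmi
surface: davirivirmi

cell TOR=un, SUR=fe, POLE=fe:
underlying: davir-su-m-g
1. f -> v, k -> g, p -> b, s -> z, t -> d / V _ V: no change
2. o -> e, u -> i / F C0 _: fires at position(s) 7: davirsimg
surface: davirsimg

cell TOR=vo, SUR=ma, POLE=ib:
underlying: davir-if-ir-f
1. f -> v, k -> g, p -> b, s -> z, t -> d / V _ V: fires at position(s) 7: davirivirf
2. o -> e, u -> i / F C0 _: no change
surface: davirivirf


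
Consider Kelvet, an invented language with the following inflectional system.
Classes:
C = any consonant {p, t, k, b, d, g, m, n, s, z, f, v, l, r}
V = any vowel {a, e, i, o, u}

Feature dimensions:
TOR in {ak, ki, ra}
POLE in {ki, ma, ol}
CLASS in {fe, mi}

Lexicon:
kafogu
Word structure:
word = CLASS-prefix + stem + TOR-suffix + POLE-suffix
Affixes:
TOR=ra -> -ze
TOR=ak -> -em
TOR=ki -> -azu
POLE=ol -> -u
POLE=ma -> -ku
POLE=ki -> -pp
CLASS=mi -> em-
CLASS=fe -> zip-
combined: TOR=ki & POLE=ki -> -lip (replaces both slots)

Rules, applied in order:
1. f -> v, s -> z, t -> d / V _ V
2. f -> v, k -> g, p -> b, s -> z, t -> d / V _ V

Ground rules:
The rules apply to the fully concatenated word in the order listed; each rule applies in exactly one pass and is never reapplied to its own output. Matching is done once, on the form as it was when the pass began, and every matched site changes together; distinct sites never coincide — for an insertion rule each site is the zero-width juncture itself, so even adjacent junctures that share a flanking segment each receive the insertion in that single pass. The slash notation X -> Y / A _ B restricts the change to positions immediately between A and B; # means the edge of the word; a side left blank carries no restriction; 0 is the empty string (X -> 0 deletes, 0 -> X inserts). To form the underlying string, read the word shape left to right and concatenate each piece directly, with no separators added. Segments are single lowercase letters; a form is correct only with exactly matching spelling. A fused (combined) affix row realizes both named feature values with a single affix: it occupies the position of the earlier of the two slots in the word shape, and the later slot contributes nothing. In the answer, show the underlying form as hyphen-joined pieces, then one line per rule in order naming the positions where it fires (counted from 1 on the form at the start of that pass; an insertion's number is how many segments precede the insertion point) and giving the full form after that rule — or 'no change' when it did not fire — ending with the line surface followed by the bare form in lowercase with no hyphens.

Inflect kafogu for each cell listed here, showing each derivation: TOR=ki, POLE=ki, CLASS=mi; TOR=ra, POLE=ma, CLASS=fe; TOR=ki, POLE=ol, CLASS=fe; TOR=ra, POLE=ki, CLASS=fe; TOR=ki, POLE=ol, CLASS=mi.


cell TOR=ki, POLE=ki, CLASS=mi:
underlying: em-kafogu-lip
1. f -> v, s -> z, t -> d / V _ V: fires at position(s) 5: emkavogulip
2. f -> v, k -> g, p -> b, s -> z, t -> d / V _ V: no change
surface: emkavogulip

cell TOR=ra, POLE=ma, CLASS=fe:
underlying: zip-kafogu-ze-ku
1. f -> v, s -> z, t -> d / V _ V: fires at position(s) 6: zipkavoguzeku
2. f -> v, k -> g, p -> b, s -> z, t -> d / V _ V: fires at position(s) 12: zipkavoguzegu
surface: zipkavoguzegu

cell TOR=ki, POLE=ol, CLASS=fe:
underlying: zip-kafogu-azu-u
1. f -> v, s -> z, t -> d / V _ V: fires at position(s) 6: zipkavoguazuu
2. f -> v, k -> g, p -> b, s -> z, t -> d / V _ V: no change
surface: zipkavoguazuu

cell TOR=ra, POLE=ki, CLASS=fe:
underlying: zip-kafogu-ze-pp
1. f -> v, s -> z, t -> d / V _ V: fires at position(s) 6: zipkavoguzepp
2. f -> v, k -> g, p -> b, s -> z, t -> d / V _ V: no change
surface: zipkavoguzepp

cell TOR=ki, POLE=ol, CLASS=mi:
underlying: em-kafogu-azu-u
1. f -> v, s -> z, t -> d / V _ V: fires at position(s) 5: emkavoguazuu
2. f -> v, k -> g, p -> b, s -> z, t -> d / V _ V: no change
surface: emkavoguazuu


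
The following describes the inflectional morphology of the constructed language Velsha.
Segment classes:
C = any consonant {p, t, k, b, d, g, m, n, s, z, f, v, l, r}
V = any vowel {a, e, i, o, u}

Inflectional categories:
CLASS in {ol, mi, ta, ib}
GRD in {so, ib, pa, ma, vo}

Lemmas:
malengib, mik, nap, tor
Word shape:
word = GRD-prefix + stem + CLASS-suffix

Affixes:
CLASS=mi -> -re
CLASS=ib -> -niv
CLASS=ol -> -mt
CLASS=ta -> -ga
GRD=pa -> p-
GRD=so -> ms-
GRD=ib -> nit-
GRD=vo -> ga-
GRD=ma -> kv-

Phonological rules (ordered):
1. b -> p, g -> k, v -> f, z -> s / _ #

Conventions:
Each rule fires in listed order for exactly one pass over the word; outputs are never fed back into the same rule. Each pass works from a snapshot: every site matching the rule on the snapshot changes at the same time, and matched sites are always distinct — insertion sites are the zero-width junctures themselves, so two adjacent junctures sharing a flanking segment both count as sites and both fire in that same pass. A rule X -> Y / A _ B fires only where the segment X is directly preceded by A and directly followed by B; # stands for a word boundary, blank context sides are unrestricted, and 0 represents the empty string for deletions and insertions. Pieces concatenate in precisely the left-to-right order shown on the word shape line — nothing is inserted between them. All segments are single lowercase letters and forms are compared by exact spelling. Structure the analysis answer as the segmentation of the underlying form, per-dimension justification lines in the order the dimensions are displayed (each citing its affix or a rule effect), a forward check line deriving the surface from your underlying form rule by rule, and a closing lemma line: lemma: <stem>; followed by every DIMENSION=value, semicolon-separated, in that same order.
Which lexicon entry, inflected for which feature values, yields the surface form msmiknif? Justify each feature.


underlying: ms-mik-niv
CLASS=ib - signalled by the affix -niv
GRD=so - signalled by the affix ms-
check: msmikniv -> msmiknif
lemma: mik; CLASS=ib; GRD=so


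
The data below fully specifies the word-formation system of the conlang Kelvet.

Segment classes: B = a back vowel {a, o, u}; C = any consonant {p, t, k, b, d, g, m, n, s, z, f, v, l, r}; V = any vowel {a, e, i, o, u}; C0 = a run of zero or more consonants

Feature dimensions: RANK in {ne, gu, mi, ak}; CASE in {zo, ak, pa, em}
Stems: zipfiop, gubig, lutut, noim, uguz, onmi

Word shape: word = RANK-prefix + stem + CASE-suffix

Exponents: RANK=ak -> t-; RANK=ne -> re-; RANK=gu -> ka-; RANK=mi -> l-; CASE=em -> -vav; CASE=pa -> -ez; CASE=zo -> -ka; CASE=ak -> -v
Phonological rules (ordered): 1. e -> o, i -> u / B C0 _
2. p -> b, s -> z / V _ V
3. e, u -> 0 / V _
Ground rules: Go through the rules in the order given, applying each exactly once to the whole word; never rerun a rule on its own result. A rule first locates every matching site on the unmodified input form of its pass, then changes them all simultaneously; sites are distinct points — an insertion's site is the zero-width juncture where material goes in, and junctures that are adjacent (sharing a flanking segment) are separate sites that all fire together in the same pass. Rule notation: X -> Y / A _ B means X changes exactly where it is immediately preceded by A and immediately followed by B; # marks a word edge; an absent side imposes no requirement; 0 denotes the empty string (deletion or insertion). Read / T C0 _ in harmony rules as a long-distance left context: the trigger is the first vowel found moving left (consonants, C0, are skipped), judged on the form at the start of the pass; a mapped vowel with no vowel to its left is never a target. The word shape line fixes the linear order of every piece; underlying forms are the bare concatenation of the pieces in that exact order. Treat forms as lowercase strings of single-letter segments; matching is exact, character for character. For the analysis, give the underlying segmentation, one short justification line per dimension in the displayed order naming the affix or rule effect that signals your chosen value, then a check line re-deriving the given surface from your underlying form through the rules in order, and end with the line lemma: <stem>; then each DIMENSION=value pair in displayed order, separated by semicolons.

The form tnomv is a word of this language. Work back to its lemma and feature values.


underlying: t-noim-v
RANK=ak - signalled by the affix t-
CASE=ak - signalled by the affix -v
check: tnoimv -> tnoumv -> tnoumv -> tnomv
lemma: noim; RANK=ak; CASE=ak


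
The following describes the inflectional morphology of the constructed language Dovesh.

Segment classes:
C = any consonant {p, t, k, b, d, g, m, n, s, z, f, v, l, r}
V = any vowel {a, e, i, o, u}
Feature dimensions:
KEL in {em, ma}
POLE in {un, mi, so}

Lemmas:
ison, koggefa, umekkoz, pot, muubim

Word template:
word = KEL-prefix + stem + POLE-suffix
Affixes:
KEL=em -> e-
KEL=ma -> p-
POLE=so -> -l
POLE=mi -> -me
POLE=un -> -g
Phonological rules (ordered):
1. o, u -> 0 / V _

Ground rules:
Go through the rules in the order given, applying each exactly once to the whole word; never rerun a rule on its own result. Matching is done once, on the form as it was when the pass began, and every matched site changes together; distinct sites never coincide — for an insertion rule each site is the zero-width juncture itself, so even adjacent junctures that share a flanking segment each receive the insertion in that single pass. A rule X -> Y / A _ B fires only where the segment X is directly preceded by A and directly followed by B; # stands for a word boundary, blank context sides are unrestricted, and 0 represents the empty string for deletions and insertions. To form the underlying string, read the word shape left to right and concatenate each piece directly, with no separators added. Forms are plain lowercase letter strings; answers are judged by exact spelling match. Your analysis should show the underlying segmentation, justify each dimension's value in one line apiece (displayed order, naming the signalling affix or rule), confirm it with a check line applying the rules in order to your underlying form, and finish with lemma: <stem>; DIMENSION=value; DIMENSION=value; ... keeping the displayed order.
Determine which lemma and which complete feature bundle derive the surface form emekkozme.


underlying: e-umekkoz-me
KEL=em - signalled by the affix e-
POLE=mi - signalled by the affix -me
check: eumekkozme -> emekkozme
lemma: umekkoz; KEL=em; POLE=mi


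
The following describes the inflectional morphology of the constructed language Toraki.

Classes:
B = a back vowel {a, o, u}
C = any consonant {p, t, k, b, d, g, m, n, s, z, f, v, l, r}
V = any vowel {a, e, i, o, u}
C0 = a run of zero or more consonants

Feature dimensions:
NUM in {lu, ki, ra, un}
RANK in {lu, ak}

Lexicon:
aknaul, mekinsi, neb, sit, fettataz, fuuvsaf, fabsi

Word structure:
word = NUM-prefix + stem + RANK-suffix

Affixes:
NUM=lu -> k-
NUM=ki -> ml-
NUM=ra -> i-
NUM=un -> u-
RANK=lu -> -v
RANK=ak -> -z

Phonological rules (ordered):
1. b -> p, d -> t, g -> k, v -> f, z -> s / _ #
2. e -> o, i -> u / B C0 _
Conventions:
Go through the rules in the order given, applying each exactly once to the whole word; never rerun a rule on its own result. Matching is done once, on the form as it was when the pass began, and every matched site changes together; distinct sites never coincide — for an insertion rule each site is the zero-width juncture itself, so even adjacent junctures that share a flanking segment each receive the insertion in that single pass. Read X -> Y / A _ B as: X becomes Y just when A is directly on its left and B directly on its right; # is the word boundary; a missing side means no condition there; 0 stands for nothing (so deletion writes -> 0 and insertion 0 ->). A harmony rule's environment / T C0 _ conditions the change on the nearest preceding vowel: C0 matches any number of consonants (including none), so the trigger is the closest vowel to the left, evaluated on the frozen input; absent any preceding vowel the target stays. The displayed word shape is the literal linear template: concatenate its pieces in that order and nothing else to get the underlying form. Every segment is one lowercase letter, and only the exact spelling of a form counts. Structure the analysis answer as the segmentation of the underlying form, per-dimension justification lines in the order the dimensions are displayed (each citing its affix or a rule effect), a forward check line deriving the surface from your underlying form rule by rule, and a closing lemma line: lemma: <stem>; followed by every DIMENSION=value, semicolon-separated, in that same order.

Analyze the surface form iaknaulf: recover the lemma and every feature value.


underlying: i-aknaul-v
NUM=ra - signalled by the affix i-
RANK=lu - signalled by the affix -v
check: iaknaulv -> iaknaulf -> iaknaulf
lemma: aknaul; NUM=ra; RANK=lu


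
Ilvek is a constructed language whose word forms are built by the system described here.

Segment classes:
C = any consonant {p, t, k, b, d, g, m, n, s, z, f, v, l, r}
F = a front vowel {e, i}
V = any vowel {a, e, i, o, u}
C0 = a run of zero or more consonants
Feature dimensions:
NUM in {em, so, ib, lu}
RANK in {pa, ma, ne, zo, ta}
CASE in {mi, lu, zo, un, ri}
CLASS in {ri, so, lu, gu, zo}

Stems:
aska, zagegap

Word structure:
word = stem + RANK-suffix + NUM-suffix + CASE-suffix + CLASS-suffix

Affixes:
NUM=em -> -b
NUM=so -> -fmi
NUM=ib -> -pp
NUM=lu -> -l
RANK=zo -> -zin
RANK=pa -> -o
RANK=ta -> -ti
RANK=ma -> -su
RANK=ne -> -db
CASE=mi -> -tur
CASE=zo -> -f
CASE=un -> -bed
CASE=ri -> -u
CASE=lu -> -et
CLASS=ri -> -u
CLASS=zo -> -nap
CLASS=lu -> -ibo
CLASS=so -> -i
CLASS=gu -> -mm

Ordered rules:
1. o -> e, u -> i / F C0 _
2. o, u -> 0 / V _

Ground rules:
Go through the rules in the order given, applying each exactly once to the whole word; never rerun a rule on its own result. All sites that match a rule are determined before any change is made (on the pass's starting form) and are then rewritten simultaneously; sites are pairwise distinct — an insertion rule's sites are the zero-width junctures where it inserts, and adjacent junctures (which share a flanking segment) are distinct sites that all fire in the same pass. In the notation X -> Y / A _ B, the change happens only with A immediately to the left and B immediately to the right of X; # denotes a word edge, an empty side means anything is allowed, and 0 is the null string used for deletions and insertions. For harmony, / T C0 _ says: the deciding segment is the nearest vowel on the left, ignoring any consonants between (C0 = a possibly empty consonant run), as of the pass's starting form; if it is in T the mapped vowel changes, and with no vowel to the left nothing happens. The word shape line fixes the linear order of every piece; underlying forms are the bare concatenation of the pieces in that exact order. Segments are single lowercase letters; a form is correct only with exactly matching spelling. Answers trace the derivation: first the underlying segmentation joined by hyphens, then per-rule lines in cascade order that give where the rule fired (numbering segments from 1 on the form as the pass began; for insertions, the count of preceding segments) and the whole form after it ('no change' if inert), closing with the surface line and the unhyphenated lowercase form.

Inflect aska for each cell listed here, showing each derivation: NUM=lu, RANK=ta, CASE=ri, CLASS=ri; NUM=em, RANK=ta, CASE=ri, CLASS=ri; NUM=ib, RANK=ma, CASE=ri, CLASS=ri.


cell NUM=lu, RANK=ta, CASE=ri, CLASS=ri:
underlying: aska-ti-l-u-u
1. o -> e, u -> i / F C0 _: fires at position(s) 8: askatiliu
2. o, u -> 0 / V _: fires at position(s) 9: askatili
surface: askatili

cell NUM=em, RANK=ta, CASE=ri, CLASS=ri:
underlying: aska-ti-b-u-u
1. o -> e, u -> i / F C0 _: fires at position(s) 8: askatibiu
2. o, u -> 0 / V _: fires at position(s) 9: askatibi
surface: askatibi

cell NUM=ib, RANK=ma, CASE=ri, CLASS=ri:
underlying: aska-su-pp-u-u
1. o -> e, u -> i / F C0 _: no change
2. o, u -> 0 / V _: fires at position(s) 10: askasuppu
surface: askasuppu


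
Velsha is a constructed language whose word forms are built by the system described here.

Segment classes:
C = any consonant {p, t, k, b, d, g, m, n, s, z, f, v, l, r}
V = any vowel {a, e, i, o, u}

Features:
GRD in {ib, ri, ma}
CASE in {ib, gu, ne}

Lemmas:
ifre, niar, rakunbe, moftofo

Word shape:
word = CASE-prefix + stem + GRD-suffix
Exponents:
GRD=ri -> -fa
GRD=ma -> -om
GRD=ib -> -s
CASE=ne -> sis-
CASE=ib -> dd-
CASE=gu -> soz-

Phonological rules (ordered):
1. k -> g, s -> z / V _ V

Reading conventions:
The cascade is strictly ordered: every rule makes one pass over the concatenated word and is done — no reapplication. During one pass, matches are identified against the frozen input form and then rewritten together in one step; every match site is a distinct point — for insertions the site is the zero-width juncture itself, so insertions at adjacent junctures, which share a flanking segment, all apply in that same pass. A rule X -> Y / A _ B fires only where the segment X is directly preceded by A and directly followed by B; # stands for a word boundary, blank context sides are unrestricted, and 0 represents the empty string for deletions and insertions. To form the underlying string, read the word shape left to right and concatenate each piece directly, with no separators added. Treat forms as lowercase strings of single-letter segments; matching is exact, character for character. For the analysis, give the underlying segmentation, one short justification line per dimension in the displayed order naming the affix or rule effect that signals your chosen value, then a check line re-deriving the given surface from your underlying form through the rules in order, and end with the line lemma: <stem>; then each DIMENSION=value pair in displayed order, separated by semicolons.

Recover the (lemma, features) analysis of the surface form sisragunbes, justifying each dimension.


underlying: sis-rakunbe-s
GRD=ib - signalled by the affix -s
CASE=ne - signalled by the affix sis-
check: sisrakunbes -> sisragunbes
lemma: rakunbe; GRD=ib; CASE=ne


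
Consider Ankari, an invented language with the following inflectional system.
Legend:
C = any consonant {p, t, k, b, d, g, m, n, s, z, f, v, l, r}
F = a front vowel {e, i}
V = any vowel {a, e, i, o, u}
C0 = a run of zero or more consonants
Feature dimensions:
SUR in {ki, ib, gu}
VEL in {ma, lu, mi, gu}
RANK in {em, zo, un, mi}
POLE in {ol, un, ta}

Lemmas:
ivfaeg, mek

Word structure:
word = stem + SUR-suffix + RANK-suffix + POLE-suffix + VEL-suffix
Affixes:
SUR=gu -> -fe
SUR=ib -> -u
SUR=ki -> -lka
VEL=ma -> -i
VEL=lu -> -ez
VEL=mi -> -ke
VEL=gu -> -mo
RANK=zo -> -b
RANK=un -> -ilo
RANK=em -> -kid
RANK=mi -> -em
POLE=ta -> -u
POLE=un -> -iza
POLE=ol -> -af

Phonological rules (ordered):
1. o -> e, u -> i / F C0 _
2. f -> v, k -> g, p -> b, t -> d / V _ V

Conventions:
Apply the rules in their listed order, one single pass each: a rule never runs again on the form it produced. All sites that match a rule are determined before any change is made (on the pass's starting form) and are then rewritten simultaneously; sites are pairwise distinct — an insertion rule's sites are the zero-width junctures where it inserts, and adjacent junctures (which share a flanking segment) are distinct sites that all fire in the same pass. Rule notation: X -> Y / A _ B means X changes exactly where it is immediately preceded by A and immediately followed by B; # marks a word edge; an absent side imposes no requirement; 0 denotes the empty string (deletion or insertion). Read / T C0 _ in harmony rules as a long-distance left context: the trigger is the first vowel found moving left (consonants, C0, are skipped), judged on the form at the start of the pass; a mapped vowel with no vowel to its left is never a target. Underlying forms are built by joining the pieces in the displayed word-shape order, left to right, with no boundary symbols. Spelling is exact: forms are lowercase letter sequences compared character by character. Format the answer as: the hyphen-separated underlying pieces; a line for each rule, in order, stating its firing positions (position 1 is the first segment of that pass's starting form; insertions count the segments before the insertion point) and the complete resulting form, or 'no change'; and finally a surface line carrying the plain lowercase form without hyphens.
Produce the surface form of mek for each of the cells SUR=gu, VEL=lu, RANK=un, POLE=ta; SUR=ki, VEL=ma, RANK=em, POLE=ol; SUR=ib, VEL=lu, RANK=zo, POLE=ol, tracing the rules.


cell SUR=gu, VEL=lu, RANK=un, POLE=ta:
underlying: mek-fe-ilo-u-ez
1. o -> e, u -> i / F C0 _: fires at position(s) 8: mekfeileuez
2. f -> v, k -> g, p -> b, t -> d / V _ V: no change
surface: mekfeileuez

cell SUR=ki, VEL=ma, RANK=em, POLE=ol:
underlying: mek-lka-kid-af-i
1. o -> e, u -> i / F C0 _: no change
2. f -> v, k -> g, p -> b, t -> d / V _ V: fires at position(s) 7, 11: meklkagidavi
surface: meklkagidavi

cell SUR=ib, VEL=lu, RANK=zo, POLE=ol:
underlying: mek-u-b-af-ez
1. o -> e, u -> i / F C0 _: fires at position(s) 4: mekibafez
2. f -> v, k -> g, p -> b, t -> d / V _ V: fires at position(s) 3, 7: megibavez
surface: megibavez
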